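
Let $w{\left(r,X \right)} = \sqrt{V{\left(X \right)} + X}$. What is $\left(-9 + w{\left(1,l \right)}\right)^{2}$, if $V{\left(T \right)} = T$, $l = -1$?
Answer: $\left(9 - i \sqrt{2}\right)^{2} \approx 79.0 - 25.456 i$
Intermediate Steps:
$w{\left(r,X \right)} = \sqrt{2} \sqrt{X}$ ($w{\left(r,X \right)} = \sqrt{X + X} = \sqrt{2 X} = \sqrt{2} \sqrt{X}$)
$\left(-9 + w{\left(1,l \right)}\right)^{2} = \left(-9 + \sqrt{2} \sqrt{-1}\right)^{2} = \left(-9 + \sqrt{2} i\right)^{2} = \left(-9 + i \sqrt{2}\right)^{2}$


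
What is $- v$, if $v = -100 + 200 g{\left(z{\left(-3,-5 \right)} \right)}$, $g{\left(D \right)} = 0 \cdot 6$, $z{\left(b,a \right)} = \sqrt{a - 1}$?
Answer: $100$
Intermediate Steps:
$z{\left(b,a \right)} = \sqrt{-1 + a}$
$g{\left(D \right)} = 0$
$v = -100$ ($v = -100 + 200 \cdot 0 = -100 + 0 = -100$)
$- v = \left(-1\right) \left(-100\right) = 100$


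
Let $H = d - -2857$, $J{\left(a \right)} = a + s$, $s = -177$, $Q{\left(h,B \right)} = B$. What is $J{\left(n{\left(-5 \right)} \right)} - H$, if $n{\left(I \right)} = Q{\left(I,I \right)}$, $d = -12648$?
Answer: $9609$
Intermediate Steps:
$n{\left(I \right)} = I$
$J{\left(a \right)} = -177 + a$ ($J{\left(a \right)} = a - 177 = -177 + a$)
$H = -9791$ ($H = -12648 - -2857 = -12648 + 2857 = -9791$)
$J{\left(n{\left(-5 \right)} \right)} - H = \left(-177 - 5\right) - -9791 = -182 + 9791 = 9609$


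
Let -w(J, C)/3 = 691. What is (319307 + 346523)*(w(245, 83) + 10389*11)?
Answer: 74710120980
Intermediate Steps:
w(J, C) = -2073 (w(J, C) = -3*691 = -2073)
(319307 + 346523)*(w(245, 83) + 10389*11) = (319307 + 346523)*(-2073 + 10389*11) = 665830*(-2073 + 114279) = 665830*112206 = 74710120980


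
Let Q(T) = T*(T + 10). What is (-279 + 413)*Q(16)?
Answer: 55744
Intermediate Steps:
Q(T) = T*(10 + T)
(-279 + 413)*Q(16) = (-279 + 413)*(16*(10 + 16)) = 134*(16*26) = 134*416 = 55744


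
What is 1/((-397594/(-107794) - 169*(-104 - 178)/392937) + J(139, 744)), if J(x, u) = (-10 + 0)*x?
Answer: -7059375163/9785637036565 ≈ -0.00072140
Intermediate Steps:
J(x, u) = -10*x
1/((-397594/(-107794) - 169*(-104 - 178)/392937) + J(139, 744)) = 1/((-397594/(-107794) - 169*(-104 - 178)/392937) - 10*139) = 1/((-397594*(-1/107794) - 169*(-282)*(1/392937)) - 1390) = 1/((198797/53897 + 47658*(1/392937)) - 1390) = 1/((198797/53897 + 15886/130979) - 1390) = 1/(26894440005/7059375163 - 1390) = 1/(-9785637036565/7059375163) = -7059375163/9785637036565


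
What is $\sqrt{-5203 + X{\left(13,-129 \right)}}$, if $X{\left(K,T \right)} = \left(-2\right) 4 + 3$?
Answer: $2 i \sqrt{1302} \approx 72.167 i$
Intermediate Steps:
$X{\left(K,T \right)} = -5$ ($X{\left(K,T \right)} = -8 + 3 = -5$)
$\sqrt{-5203 + X{\left(13,-129 \right)}} = \sqrt{-5203 - 5} = \sqrt{-5208} = 2 i \sqrt{1302}$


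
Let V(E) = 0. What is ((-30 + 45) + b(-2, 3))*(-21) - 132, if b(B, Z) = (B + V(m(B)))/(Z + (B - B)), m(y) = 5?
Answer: -433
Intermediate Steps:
b(B, Z) = B/Z (b(B, Z) = (B + 0)/(Z + (B - B)) = B/(Z + 0) = B/Z)
((-30 + 45) + b(-2, 3))*(-21) - 132 = ((-30 + 45) - 2/3)*(-21) - 132 = (15 - 2*1/3)*(-21) - 132 = (15 - 2/3)*(-21) - 132 = (43/3)*(-21) - 132 = -301 - 132 = -433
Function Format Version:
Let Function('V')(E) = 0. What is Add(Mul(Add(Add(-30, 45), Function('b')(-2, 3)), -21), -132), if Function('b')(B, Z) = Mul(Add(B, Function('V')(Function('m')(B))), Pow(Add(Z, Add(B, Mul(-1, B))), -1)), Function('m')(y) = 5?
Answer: -433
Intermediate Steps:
Function('b')(B, Z) = Mul(B, Pow(Z, -1)) (Function('b')(B, Z) = Mul(Add(B, 0), Pow(Add(Z, Add(B, Mul(-1, B))), -1)) = Mul(B, Pow(Add(Z, 0), -1)) = Mul(B, Pow(Z, -1)))
Add(Mul(Add(Add(-30, 45), Function('b')(-2, 3)), -21), -132) = Add(Mul(Add(Add(-30, 45), Mul(-2, Pow(3, -1))), -21), -132) = Add(Mul(Add(15, Mul(-2, Rational(1, 3))), -21), -132) = Add(Mul(Add(15, Rational(-2, 3)), -21), -132) = Add(Mul(Rational(43, 3), -21), -132) = Add(-301, -132) = -433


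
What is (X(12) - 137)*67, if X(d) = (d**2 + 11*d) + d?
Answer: 10117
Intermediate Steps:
X(d) = d**2 + 12*d
(X(12) - 137)*67 = (12*(12 + 12) - 137)*67 = (12*24 - 137)*67 = (288 - 137)*67 = 151*67 = 10117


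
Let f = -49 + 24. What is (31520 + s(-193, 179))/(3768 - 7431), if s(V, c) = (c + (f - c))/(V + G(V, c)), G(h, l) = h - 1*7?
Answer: -12387385/1439559 ≈ -8.6050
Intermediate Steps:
f = -25
G(h, l) = -7 + h (G(h, l) = h - 7 = -7 + h)
s(V, c) = -25/(-7 + 2*V) (s(V, c) = (c + (-25 - c))/(V + (-7 + V)) = -25/(-7 + 2*V))
(31520 + s(-193, 179))/(3768 - 7431) = (31520 - 25/(-7 + 2*(-193)))/(3768 - 7431) = (31520 - 25/(-7 - 386))/(-3663) = (31520 - 25/(-393))*(-1/3663) = (31520 - 25*(-1/393))*(-1/3663) = (31520 + 25/393)*(-1/3663) = (12387385/393)*(-1/3663) = -12387385/1439559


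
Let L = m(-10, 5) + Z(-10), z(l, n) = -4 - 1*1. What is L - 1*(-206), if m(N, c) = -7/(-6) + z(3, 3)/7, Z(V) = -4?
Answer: 8503/42 ≈ 202.45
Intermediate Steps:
z(l, n) = -5 (z(l, n) = -4 - 1 = -5)
m(N, c) = 19/42 (m(N, c) = -7/(-6) - 5/7 = -7*(-1/6) - 5*1/7 = 7/6 - 5/7 = 19/42)
L = -149/42 (L = 19/42 - 4 = -149/42 ≈ -3.5476)
L - 1*(-206) = -149/42 - 1*(-206) = -149/42 + 206 = 8503/42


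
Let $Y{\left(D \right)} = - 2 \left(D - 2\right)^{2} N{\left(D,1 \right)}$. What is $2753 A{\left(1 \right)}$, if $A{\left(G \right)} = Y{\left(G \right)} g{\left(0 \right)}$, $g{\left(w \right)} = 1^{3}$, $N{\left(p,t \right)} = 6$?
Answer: $-33036$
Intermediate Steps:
$Y{\left(D \right)} = - 12 \left(-2 + D\right)^{2}$ ($Y{\left(D \right)} = - 2 \left(D - 2\right)^{2} \cdot 6 = - 2 \left(-2 + D\right)^{2} \cdot 6 = - 12 \left(-2 + D\right)^{2}$)
$g{\left(w \right)} = 1$
$A{\left(G \right)} = - 12 \left(-2 + G\right)^{2}$ ($A{\left(G \right)} = - 12 \left(-2 + G\right)^{2} \cdot 1 = - 12 \left(-2 + G\right)^{2}$)
$2753 A{\left(1 \right)} = 2753 \left(- 12 \left(-2 + 1\right)^{2}\right) = 2753 \left(- 12 \left(-1\right)^{2}\right) = 2753 \left(\left(-12\right) 1\right) = 2753 \left(-12\right) = -33036$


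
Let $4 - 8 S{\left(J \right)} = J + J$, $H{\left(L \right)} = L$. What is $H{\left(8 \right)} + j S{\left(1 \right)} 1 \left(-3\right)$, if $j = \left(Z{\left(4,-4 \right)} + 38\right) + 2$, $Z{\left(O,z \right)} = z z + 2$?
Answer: $- \frac{71}{2} \approx -35.5$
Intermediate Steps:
$S{\left(J \right)} = \frac{1}{2} - \frac{J}{4}$ ($S{\left(J \right)} = \frac{1}{2} - \frac{J + J}{8} = \frac{1}{2} - \frac{2 J}{8} = \frac{1}{2} - \frac{J}{4}$)
$Z{\left(O,z \right)} = 2 + z^{2}$ ($Z{\left(O,z \right)} = z^{2} + 2 = 2 + z^{2}$)
$j = 58$ ($j = \left(\left(2 + \left(-4\right)^{2}\right) + 38\right) + 2 = \left(\left(2 + 16\right) + 38\right) + 2 = \left(18 + 38\right) + 2 = 56 + 2 = 58$)
$H{\left(8 \right)} + j S{\left(1 \right)} 1 \left(-3\right) = 8 + 58 \left(\frac{1}{2} - \frac{1}{4}\right) 1 \left(-3\right) = 8 + 58 \cdot \frac{1}{4} \cdot 1 \left(-3\right) = 8 + 58 \cdot \frac{1}{4} \left(-3\right) = 8 + 58 \left(- \frac{3}{4}\right) = 8 - \frac{87}{2} = - \frac{71}{2}$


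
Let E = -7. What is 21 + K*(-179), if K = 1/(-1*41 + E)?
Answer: 1187/48 ≈ 24.729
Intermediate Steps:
K = -1/48 (K = 1/(-1*41 - 7) = 1/(-41 - 7) = 1/(-48) = -1/48 ≈ -0.020833)
21 + K*(-179) = 21 - 1/48*(-179) = 21 + 179/48 = 1187/48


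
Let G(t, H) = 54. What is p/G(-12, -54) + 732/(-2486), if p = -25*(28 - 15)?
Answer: -423739/67122 ≈ -6.3130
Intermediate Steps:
p = -325 (p = -25*13 = -325)
p/G(-12, -54) + 732/(-2486) = -325/54 + 732/(-2486) = -325*1/54 + 732*(-1/2486) = -325/54 - 366/1243 = -423739/67122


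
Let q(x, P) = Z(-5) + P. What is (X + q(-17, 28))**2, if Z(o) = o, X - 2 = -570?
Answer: 297025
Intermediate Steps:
X = -568 (X = 2 - 570 = -568)
q(x, P) = -5 + P
(X + q(-17, 28))**2 = (-568 + (-5 + 28))**2 = (-568 + 23)**2 = (-545)**2 = 297025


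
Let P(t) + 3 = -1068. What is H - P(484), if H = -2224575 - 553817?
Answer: -2777321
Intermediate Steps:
P(t) = -1071 (P(t) = -3 - 1068 = -1071)
H = -2778392
H - P(484) = -2778392 - 1*(-1071) = -2778392 + 1071 = -2777321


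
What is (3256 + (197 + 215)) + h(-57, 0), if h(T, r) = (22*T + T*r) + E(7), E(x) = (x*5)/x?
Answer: 2419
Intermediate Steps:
E(x) = 5 (E(x) = (5*x)/x = 5)
h(T, r) = 5 + 22*T + T*r (h(T, r) = (22*T + T*r) + 5 = 5 + 22*T + T*r)
(3256 + (197 + 215)) + h(-57, 0) = (3256 + (197 + 215)) + (5 + 22*(-57) - 57*0) = (3256 + 412) + (5 - 1254 + 0) = 3668 - 1249 = 2419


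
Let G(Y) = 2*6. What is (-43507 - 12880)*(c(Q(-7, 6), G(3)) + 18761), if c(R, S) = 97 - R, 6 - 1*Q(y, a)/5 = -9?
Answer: -1059117021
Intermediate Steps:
G(Y) = 12
Q(y, a) = 75 (Q(y, a) = 30 - 5*(-9) = 30 + 45 = 75)
(-43507 - 12880)*(c(Q(-7, 6), G(3)) + 18761) = (-43507 - 12880)*((97 - 1*75) + 18761) = -56387*((97 - 75) + 18761) = -56387*(22 + 18761) = -56387*18783 = -1059117021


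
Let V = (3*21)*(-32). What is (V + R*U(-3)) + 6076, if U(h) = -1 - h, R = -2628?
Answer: -1196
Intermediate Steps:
V = -2016 (V = 63*(-32) = -2016)
(V + R*U(-3)) + 6076 = (-2016 - 2628*(-1 - 1*(-3))) + 6076 = (-2016 - 2628*(-1 + 3)) + 6076 = (-2016 - 2628*2) + 6076 = (-2016 - 5256) + 6076 = -7272 + 6076 = -1196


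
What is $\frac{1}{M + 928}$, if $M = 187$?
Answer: $\frac{1}{1115} \approx 0.00089686$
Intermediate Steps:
$\frac{1}{M + 928} = \frac{1}{187 + 928} = \frac{1}{1115}$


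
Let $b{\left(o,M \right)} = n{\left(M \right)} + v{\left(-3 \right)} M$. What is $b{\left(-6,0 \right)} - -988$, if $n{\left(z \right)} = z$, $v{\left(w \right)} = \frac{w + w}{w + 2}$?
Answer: $988$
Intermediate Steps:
$v{\left(w \right)} = \frac{2 w}{2 + w}$
$b{\left(o,M \right)} = 7 M$ ($b{\left(o,M \right)} = M + 2 \left(-3\right) \frac{1}{2 - 3} M = M + 2 \left(-3\right) \frac{1}{-1} M = M + 2 \left(-3\right) \left(-1\right) M = M + 6 M = 7 M$)
$b{\left(-6,0 \right)} - -988 = 7 \cdot 0 - -988 = 0 + 988 = 988$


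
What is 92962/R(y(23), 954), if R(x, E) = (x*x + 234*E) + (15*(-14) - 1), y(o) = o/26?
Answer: 62842312/150765429 ≈ 0.41682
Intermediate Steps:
y(o) = o/26 (y(o) = o*(1/26) = o/26)
R(x, E) = -211 + x**2 + 234*E (R(x, E) = (x**2 + 234*E) + (-210 - 1) = (x**2 + 234*E) - 211 = -211 + x**2 + 234*E)
92962/R(y(23), 954) = 92962/(-211 + ((1/26)*23)**2 + 234*954) = 92962/(-211 + (23/26)**2 + 223236) = 92962/(-211 + 529/676 + 223236) = 92962/(150765429/676) = 92962*(676/150765429) = 62842312/150765429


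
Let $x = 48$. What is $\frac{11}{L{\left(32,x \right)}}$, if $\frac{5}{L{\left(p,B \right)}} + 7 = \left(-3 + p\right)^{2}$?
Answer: $\frac{9174}{5} \approx 1834.8$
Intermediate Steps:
$L{\left(p,B \right)} = \frac{5}{-7 + \left(-3 + p\right)^{2}}$
$\frac{11}{L{\left(32,x \right)}} = \frac{11}{5 \frac{1}{-7 + \left(-3 + 32\right)^{2}}} = \frac{11}{5 \frac{1}{-7 + 29^{2}}} = \frac{11}{5 \frac{1}{-7 + 841}} = \frac{11}{5 \cdot \frac{1}{834}} = \frac{11}{\frac{5}{834}} = 11 \cdot \frac{834}{5} = \frac{9174}{5}$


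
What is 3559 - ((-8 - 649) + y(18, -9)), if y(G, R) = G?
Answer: 4198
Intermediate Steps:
3559 - ((-8 - 649) + y(18, -9)) = 3559 - ((-8 - 649) + 18) = 3559 - (-657 + 18) = 3559 - 1*(-639) = 3559 + 639 = 4198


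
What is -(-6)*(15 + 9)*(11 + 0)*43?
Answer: 68112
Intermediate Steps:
-(-6)*(15 + 9)*(11 + 0)*43 = -(-6)*24*11*43 = -(-6)*264*43 = -6*(-264)*43 = 1584*43 = 68112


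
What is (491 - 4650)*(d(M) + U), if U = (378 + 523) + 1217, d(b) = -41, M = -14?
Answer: -8638243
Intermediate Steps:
U = 2118 (U = 901 + 1217 = 2118)
(491 - 4650)*(d(M) + U) = (491 - 4650)*(-41 + 2118) = -4159*2077 = -8638243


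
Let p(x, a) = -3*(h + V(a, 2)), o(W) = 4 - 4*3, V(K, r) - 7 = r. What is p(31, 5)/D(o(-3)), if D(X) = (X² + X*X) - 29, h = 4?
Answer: -13/33 ≈ -0.39394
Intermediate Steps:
V(K, r) = 7 + r
o(W) = -8 (o(W) = 4 - 12 = -8)
p(x, a) = -39 (p(x, a) = -3*(4 + (7 + 2)) = -3*(4 + 9) = -3*13 = -39)
D(X) = -29 + 2*X² (D(X) = (X² + X²) - 29 = 2*X² - 29 = -29 + 2*X²)
p(31, 5)/D(o(-3)) = -39/(-29 + 2*(-8)²) = -39/(-29 + 2*64) = -39/(-29 + 128) = -39/99 = -39*1/99 = -13/33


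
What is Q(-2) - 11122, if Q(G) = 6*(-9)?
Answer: -11176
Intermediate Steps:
Q(G) = -54
Q(-2) - 11122 = -54 - 11122 = -11176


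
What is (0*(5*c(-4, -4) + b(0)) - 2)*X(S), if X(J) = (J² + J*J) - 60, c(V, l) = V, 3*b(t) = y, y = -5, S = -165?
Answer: -108780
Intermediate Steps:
b(t) = -5/3 (b(t) = (⅓)*(-5) = -5/3)
X(J) = -60 + 2*J² (X(J) = (J² + J²) - 60 = 2*J² - 60 = -60 + 2*J²)
(0*(5*c(-4, -4) + b(0)) - 2)*X(S) = (0*(5*(-4) - 5/3) - 2)*(-60 + 2*(-165)²) = (0*(-20 - 5/3) - 2)*(-60 + 2*27225) = (0*(-65/3) - 2)*(-60 + 54450) = (0 - 2)*54390 = -2*54390 = -108780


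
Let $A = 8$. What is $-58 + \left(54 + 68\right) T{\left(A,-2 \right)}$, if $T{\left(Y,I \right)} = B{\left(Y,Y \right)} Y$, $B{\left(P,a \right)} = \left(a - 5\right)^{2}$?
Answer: $8726$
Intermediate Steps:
$B{\left(P,a \right)} = \left(-5 + a\right)^{2}$
$T{\left(Y,I \right)} = Y \left(-5 + Y\right)^{2}$ ($T{\left(Y,I \right)} = \left(-5 + Y\right)^{2} Y = Y \left(-5 + Y\right)^{2}$)
$-58 + \left(54 + 68\right) T{\left(A,-2 \right)} = -58 + \left(54 + 68\right) 8 \left(-5 + 8\right)^{2} = -58 + 122 \cdot 8 \cdot 3^{2} = -58 + 122 \cdot 8 \cdot 9 = -58 + 122 \cdot 72 = -58 + 8784 = 8726$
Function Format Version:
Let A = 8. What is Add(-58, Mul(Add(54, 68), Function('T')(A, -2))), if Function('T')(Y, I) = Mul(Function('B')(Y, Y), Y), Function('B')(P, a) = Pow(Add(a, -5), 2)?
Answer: 8726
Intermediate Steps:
Function('B')(P, a) = Pow(Add(-5, a), 2)
Function('T')(Y, I) = Mul(Y, Pow(Add(-5, Y), 2)) (Function('T')(Y, I) = Mul(Pow(Add(-5, Y), 2), Y) = Mul(Y, Pow(Add(-5, Y), 2)))
Add(-58, Mul(Add(54, 68), Function('T')(A, -2))) = Add(-58, Mul(Add(54, 68), Mul(8, Pow(Add(-5, 8), 2)))) = Add(-58, Mul(122, Mul(8, Pow(3, 2)))) = Add(-58, Mul(122, Mul(8, 9))) = Add(-58, Mul(122, 72)) = Add(-58, 8784) = 8726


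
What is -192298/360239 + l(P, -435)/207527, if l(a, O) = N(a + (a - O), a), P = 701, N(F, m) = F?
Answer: -39245268003/74759318953 ≈ -0.52495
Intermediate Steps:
l(a, O) = -O + 2*a (l(a, O) = a + (a - O) = -O + 2*a)
-192298/360239 + l(P, -435)/207527 = -192298/360239 + (-1*(-435) + 2*701)/207527 = -192298*1/360239 + (435 + 1402)*(1/207527) = -192298/360239 + 1837*(1/207527) = -192298/360239 + 1837/207527 = -39245268003/74759318953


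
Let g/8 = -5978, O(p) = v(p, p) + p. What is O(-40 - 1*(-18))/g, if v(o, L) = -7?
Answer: 29/47824 ≈ 0.00060639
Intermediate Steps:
O(p) = -7 + p
g = -47824 (g = 8*(-5978) = -47824)
O(-40 - 1*(-18))/g = (-7 + (-40 - 1*(-18)))/(-47824) = (-7 + (-40 + 18))*(-1/47824) = (-7 - 22)*(-1/47824) = -29*(-1/47824) = 29/47824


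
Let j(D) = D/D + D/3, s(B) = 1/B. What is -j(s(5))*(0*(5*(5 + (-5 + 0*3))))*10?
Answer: 0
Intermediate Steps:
s(B) = 1/B
j(D) = 1 + D/3 (j(D) = 1 + D*(⅓) = 1 + D/3)
-j(s(5))*(0*(5*(5 + (-5 + 0*3))))*10 = -(1 + (⅓)/5)*(0*(5*(5 + (-5 + 0*3))))*10 = -(1 + (⅓)*(⅕))*(0*(5*(5 + (-5 + 0))))*10 = -(1 + 1/15)*(0*(5*(5 - 5)))*10 = -16*(0*(5*0))/15*10 = -16*(0*0)/15*10 = -(16/15)*0*10 = -0*10 = -1*0 = 0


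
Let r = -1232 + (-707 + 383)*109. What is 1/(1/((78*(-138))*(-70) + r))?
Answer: 716932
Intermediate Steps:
r = -36548 (r = -1232 - 324*109 = -1232 - 35316 = -36548)
1/(1/((78*(-138))*(-70) + r)) = 1/(1/((78*(-138))*(-70) - 36548)) = 1/(1/(-10764*(-70) - 36548)) = 1/(1/(753480 - 36548)) = 1/(1/716932) = 716932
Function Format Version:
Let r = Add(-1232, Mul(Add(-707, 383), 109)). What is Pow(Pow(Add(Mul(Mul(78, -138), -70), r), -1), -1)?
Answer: 716932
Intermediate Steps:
r = -36548 (r = Add(-1232, Mul(-324, 109)) = Add(-1232, -35316) = -36548)
Pow(Pow(Add(Mul(Mul(78, -138), -70), r), -1), -1) = Pow(Pow(Add(Mul(Mul(78, -138), -70), -36548), -1), -1) = Pow(Pow(Add(Mul(-10764, -70), -36548), -1), -1) = Pow(Pow(Add(753480, -36548), -1), -1) = Pow(Pow(716932, -1), -1) = Pow(Rational(1, 716932), -1) = 716932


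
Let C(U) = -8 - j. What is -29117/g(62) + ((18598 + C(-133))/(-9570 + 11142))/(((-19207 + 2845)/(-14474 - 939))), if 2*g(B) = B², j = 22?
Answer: -24858220255/6179485626 ≈ -4.0227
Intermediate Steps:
C(U) = -30 (C(U) = -8 - 1*22 = -8 - 22 = -30)
g(B) = B²/2
-29117/g(62) + ((18598 + C(-133))/(-9570 + 11142))/(((-19207 + 2845)/(-14474 - 939))) = -29117/((½)*62²) + ((18598 - 30)/(-9570 + 11142))/(((-19207 + 2845)/(-14474 - 939))) = -29117/((½)*3844) + (18568/1572)/((-16362/(-15413))) = -29117/1922 + (18568*(1/1572))/((-16362*(-1/15413))) = -29117*1/1922 + 4642/(393*(16362/15413)) = -29117/1922 + (4642/393)*(15413/16362) = -29117/1922 + 35773573/3215133 = -24858220255/6179485626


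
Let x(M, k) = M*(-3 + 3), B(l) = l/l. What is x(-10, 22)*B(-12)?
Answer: 0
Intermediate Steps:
B(l) = 1
x(M, k) = 0 (x(M, k) = M*0 = 0)
x(-10, 22)*B(-12) = 0*1 = 0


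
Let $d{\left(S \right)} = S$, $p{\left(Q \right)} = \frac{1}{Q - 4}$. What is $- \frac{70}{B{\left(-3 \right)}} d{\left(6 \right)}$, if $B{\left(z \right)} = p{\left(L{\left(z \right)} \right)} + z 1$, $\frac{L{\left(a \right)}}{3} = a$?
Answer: $\frac{273}{2} \approx 136.5$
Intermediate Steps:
$L{\left(a \right)} = 3 a$
$p{\left(Q \right)} = \frac{1}{-4 + Q}$
$B{\left(z \right)} = z + \frac{1}{-4 + 3 z}$ ($B{\left(z \right)} = \frac{1}{-4 + 3 z} + z 1 = \frac{1}{-4 + 3 z} + z = z + \frac{1}{-4 + 3 z}$)
$- \frac{70}{B{\left(-3 \right)}} d{\left(6 \right)} = - \frac{70}{-3 + \frac{1}{-4 + 3 \left(-3\right)}} 6 = - \frac{70}{-3 + \frac{1}{-4 - 9}} \cdot 6 = - \frac{70}{-3 + \frac{1}{-13}} \cdot 6 = - \frac{70}{-3 - \frac{1}{13}} \cdot 6 = - \frac{70}{- \frac{40}{13}} \cdot 6 = \left(-70\right) \left(- \frac{13}{40}\right) 6 = \frac{91}{4} \cdot 6 = \frac{273}{2}$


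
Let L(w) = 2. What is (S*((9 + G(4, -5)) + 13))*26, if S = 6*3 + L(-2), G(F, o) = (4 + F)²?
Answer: 44720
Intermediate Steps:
S = 20 (S = 6*3 + 2 = 18 + 2 = 20)
(S*((9 + G(4, -5)) + 13))*26 = (20*((9 + (4 + 4)²) + 13))*26 = (20*((9 + 8²) + 13))*26 = (20*((9 + 64) + 13))*26 = (20*(73 + 13))*26 = (20*86)*26 = 1720*26 = 44720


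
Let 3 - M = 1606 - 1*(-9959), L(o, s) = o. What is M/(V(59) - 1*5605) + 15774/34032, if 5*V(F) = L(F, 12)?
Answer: 66903489/26437192 ≈ 2.5307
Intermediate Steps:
V(F) = F/5
M = -11562 (M = 3 - (1606 - 1*(-9959)) = 3 - (1606 + 9959) = 3 - 1*11565 = 3 - 11565 = -11562)
M/(V(59) - 1*5605) + 15774/34032 = -11562/((⅕)*59 - 1*5605) + 15774/34032 = -11562/(59/5 - 5605) + 15774*(1/34032) = -11562/(-27966/5) + 2629/5672 = -11562*(-5/27966) + 2629/5672 = 9635/4661 + 2629/5672 = 66903489/26437192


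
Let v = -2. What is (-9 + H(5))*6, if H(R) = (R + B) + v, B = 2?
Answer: -24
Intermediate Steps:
H(R) = R (H(R) = (R + 2) - 2 = (2 + R) - 2 = R)
(-9 + H(5))*6 = (-9 + 5)*6 = -4*6 = -24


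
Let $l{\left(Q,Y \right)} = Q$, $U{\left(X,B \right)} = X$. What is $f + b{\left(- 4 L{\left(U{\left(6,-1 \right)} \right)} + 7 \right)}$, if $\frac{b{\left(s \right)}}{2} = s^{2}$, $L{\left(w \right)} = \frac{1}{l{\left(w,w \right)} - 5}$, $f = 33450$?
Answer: $33468$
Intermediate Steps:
$L{\left(w \right)} = \frac{1}{-5 + w}$ ($L{\left(w \right)} = \frac{1}{w - 5} = \frac{1}{-5 + w}$)
$b{\left(s \right)} = 2 s^{2}$
$f + b{\left(- 4 L{\left(U{\left(6,-1 \right)} \right)} + 7 \right)} = 33450 + 2 \left(- \frac{4}{-5 + 6} + 7\right)^{2} = 33450 + 2 \left(- \frac{4}{1} + 7\right)^{2} = 33450 + 2 \left(\left(-4\right) 1 + 7\right)^{2} = 33450 + 2 \left(-4 + 7\right)^{2} = 33450 + 2 \cdot 3^{2} = 33450 + 2 \cdot 9 = 33450 + 18 = 33468$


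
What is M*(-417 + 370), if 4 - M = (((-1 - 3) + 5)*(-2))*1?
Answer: -282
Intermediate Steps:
M = 6 (M = 4 - ((-1 - 3) + 5)*(-2) = 4 - (-4 + 5)*(-2) = 4 - 1*(-2) = 4 + 2 = 6)
M*(-417 + 370) = 6*(-417 + 370) = 6*(-47) = -282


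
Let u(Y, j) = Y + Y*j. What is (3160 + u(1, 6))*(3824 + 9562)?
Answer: 42393462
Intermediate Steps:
(3160 + u(1, 6))*(3824 + 9562) = (3160 + 1*(1 + 6))*(3824 + 9562) = (3160 + 1*7)*13386 = (3160 + 7)*13386 = 3167*13386 = 42393462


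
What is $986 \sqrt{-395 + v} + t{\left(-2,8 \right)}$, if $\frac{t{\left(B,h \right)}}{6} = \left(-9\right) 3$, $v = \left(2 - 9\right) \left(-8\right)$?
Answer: $-162 + 986 i \sqrt{339} \approx -162.0 + 18154.0 i$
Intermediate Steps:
$v = 56$ ($v = \left(-7\right) \left(-8\right) = 56$)
$t{\left(B,h \right)} = -162$ ($t{\left(B,h \right)} = 6 \left(\left(-9\right) 3\right) = 6 \left(-27\right) = -162$)
$986 \sqrt{-395 + v} + t{\left(-2,8 \right)} = 986 \sqrt{-395 + 56} - 162 = 986 \sqrt{-339} - 162 = 986 i \sqrt{339} - 162 = -162 + 986 i \sqrt{339}$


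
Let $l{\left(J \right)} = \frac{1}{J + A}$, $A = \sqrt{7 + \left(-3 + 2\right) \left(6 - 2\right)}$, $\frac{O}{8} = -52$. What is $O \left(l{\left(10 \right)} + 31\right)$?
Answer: $- \frac{1255072}{97} + \frac{416 \sqrt{3}}{97} \approx -12931.0$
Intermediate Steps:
$O = -416$ ($O = 8 \left(-52\right) = -416$)
$A = \sqrt{3}$ ($A = \sqrt{7 - 4} = \sqrt{3} \approx 1.732$)
$l{\left(J \right)} = \frac{1}{J + \sqrt{3}}$
$O \left(l{\left(10 \right)} + 31\right) = - 416 \left(\frac{1}{10 + \sqrt{3}} + 31\right) = - 416 \left(31 + \frac{1}{10 + \sqrt{3}}\right) = -12896 - \frac{416}{10 + \sqrt{3}}$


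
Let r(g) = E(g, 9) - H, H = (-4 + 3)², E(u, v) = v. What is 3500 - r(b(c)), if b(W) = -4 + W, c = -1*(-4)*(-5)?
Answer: 3492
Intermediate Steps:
c = -20 (c = 4*(-5) = -20)
H = 1 (H = (-1)² = 1)
r(g) = 8 (r(g) = 9 - 1*1 = 9 - 1 = 8)
3500 - r(b(c)) = 3500 - 1*8 = 3500 - 8 = 3492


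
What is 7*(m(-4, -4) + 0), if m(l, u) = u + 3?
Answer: -7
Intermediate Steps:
m(l, u) = 3 + u
7*(m(-4, -4) + 0) = 7*((3 - 4) + 0) = 7*(-1 + 0) = 7*(-1) = -7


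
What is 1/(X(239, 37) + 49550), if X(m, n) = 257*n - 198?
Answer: 1/58861 ≈ 1.6989e-5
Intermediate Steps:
X(m, n) = -198 + 257*n
1/(X(239, 37) + 49550) = 1/((-198 + 257*37) + 49550) = 1/((-198 + 9509) + 49550) = 1/(9311 + 49550) = 1/58861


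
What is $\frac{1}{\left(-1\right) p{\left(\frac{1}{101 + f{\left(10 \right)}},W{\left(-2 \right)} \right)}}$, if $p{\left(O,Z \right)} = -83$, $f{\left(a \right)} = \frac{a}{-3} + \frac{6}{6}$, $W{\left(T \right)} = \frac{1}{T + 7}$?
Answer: $\frac{1}{83} \approx 0.012048$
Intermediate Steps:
$W{\left(T \right)} = \frac{1}{7 + T}$
$f{\left(a \right)} = 1 - \frac{a}{3}$ ($f{\left(a \right)} = a \left(- \frac{1}{3}\right) + 6 \cdot \frac{1}{6} = - \frac{a}{3} + 1 = 1 - \frac{a}{3}$)
$\frac{1}{\left(-1\right) p{\left(\frac{1}{101 + f{\left(10 \right)}},W{\left(-2 \right)} \right)}} = \frac{1}{\left(-1\right) \left(-83\right)} = \frac{1}{83}$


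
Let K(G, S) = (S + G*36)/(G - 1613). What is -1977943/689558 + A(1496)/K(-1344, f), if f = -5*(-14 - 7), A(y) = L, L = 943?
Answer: 1827305584561/33291170682 ≈ 54.889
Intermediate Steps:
A(y) = 943
f = 105 (f = -5*(-21) = 105)
K(G, S) = (S + 36*G)/(-1613 + G)
-1977943/689558 + A(1496)/K(-1344, f) = -1977943/689558 + 943/(((105 + 36*(-1344))/(-1613 - 1344))) = -1977943*1/689558 + 943/(((105 - 48384)/(-2957))) = -1977943/689558 + 943/((-1/2957*(-48279))) = -1977943/689558 + 943/(48279/2957) = -1977943/689558 + 943*(2957/48279) = -1977943/689558 + 2788451/48279 = 1827305584561/33291170682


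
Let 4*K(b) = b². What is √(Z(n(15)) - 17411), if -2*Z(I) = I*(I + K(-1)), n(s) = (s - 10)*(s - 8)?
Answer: I*√288446/4 ≈ 134.27*I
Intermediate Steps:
K(b) = b²/4
n(s) = (-10 + s)*(-8 + s)
Z(I) = -I*(¼ + I)/2 (Z(I) = -I*(I + (¼)*(-1)²)/2 = -I*(I + (¼)*1)/2 = -I*(I + ¼)/2 = -I*(¼ + I)/2)
√(Z(n(15)) - 17411) = √(-(80 + 15² - 18*15)*(1 + 4*(80 + 15² - 18*15))/8 - 17411) = √(-(80 + 225 - 270)*(1 + 4*(80 + 225 - 270))/8 - 17411) = √(-⅛*35*(1 + 4*35) - 17411) = √(-⅛*35*(1 + 140) - 17411) = √(-⅛*35*141 - 17411) = √(-4935/8 - 17411) = √(-144223/8) = I*√288446/4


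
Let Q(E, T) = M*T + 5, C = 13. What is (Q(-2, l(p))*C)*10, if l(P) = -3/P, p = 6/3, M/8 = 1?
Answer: -910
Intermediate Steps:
M = 8 (M = 8*1 = 8)
p = 2 (p = 6*(⅓) = 2)
Q(E, T) = 5 + 8*T (Q(E, T) = 8*T + 5 = 5 + 8*T)
(Q(-2, l(p))*C)*10 = ((5 + 8*(-3/2))*13)*10 = ((5 - 12)*13)*10 = -7*13*10 = -91*10 = -910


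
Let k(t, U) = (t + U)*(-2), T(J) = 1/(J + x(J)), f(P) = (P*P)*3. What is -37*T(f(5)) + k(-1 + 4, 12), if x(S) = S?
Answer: -4537/150 ≈ -30.247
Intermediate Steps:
f(P) = 3*P² (f(P) = P²*3 = 3*P²)
T(J) = 1/(2*J) (T(J) = 1/(J + J) = 1/(2*J))
k(t, U) = -2*U - 2*t (k(t, U) = (U + t)*(-2) = -2*U - 2*t)
-37*T(f(5)) + k(-1 + 4, 12) = -37/(2*(3*5²)) + (-2*12 - 2*(-1 + 4)) = -37/(2*(3*25)) + (-24 - 2*3) = -37/(2*75) + (-24 - 6) = -37/(2*75) - 30 = -37*1/150 - 30 = -37/150 - 30 = -4537/150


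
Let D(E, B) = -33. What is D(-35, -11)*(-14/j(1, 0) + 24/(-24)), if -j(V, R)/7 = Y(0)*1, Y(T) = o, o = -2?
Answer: 66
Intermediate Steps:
Y(T) = -2
j(V, R) = 14 (j(V, R) = -(-14) = -7*(-2) = 14)
D(-35, -11)*(-14/j(1, 0) + 24/(-24)) = -33*(-14/14 + 24/(-24)) = -33*(-14*1/14 + 24*(-1/24)) = -33*(-1 - 1) = -33*(-2) = 66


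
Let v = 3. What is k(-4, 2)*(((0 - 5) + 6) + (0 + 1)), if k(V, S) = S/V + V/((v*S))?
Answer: -7/3 ≈ -2.3333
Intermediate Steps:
k(V, S) = S/V + V/(3*S) (k(V, S) = S/V + V/((3*S)) = S/V + V*(1/(3*S)) = S/V + V/(3*S))
k(-4, 2)*(((0 - 5) + 6) + (0 + 1)) = (2/(-4) + (⅓)*(-4)/2)*(((0 - 5) + 6) + (0 + 1)) = (2*(-¼) + (⅓)*(-4)*(½))*((-5 + 6) + 1) = (-½ - ⅔)*(1 + 1) = -7/6*2 = -7/3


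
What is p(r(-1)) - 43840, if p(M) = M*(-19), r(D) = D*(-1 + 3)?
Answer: -43802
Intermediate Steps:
r(D) = 2*D (r(D) = D*2 = 2*D)
p(M) = -19*M
p(r(-1)) - 43840 = -38*(-1) - 43840 = -19*(-2) - 43840 = 38 - 43840 = -43802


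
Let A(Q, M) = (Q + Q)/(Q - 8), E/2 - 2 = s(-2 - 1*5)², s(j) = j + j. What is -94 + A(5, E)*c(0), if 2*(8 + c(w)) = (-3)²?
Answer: -247/3 ≈ -82.333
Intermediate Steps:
c(w) = -7/2 (c(w) = -8 + (½)*(-3)² = -8 + (½)*9 = -8 + 9/2 = -7/2)
s(j) = 2*j
E = 396 (E = 4 + 2*(2*(-2 - 1*5))² = 4 + 2*(2*(-2 - 5))² = 4 + 2*(2*(-7))² = 4 + 2*(-14)² = 4 + 2*196 = 4 + 392 = 396)
A(Q, M) = 2*Q/(-8 + Q) (A(Q, M) = (2*Q)/(-8 + Q) = 2*Q/(-8 + Q))
-94 + A(5, E)*c(0) = -94 + (2*5/(-8 + 5))*(-7/2) = -94 + (2*5/(-3))*(-7/2) = -94 + (2*5*(-⅓))*(-7/2) = -94 - 10/3*(-7/2) = -94 + 35/3 = -247/3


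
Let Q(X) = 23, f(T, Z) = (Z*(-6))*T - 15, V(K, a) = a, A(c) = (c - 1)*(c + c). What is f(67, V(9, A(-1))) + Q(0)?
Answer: -1600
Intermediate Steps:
A(c) = 2*c*(-1 + c) (A(c) = (-1 + c)*(2*c) = 2*c*(-1 + c))
f(T, Z) = -15 - 6*T*Z (f(T, Z) = (-6*Z)*T - 15 = -6*T*Z - 15 = -15 - 6*T*Z)
f(67, V(9, A(-1))) + Q(0) = (-15 - 6*67*2*(-1)*(-1 - 1)) + 23 = (-15 - 6*67*2*(-1)*(-2)) + 23 = (-15 - 6*67*4) + 23 = (-15 - 1608) + 23 = -1623 + 23 = -1600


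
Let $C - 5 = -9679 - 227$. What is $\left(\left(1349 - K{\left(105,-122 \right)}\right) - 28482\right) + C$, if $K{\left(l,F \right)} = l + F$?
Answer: $-37017$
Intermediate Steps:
$K{\left(l,F \right)} = F + l$
$C = -9901$ ($C = 5 - 9906 = -9901$)
$\left(\left(1349 - K{\left(105,-122 \right)}\right) - 28482\right) + C = \left(\left(1349 - \left(-122 + 105\right)\right) - 28482\right) - 9901 = \left(\left(1349 - -17\right) - 28482\right) - 9901 = \left(\left(1349 + 17\right) - 28482\right) - 9901 = \left(1366 - 28482\right) - 9901 = -27116 - 9901 = -37017$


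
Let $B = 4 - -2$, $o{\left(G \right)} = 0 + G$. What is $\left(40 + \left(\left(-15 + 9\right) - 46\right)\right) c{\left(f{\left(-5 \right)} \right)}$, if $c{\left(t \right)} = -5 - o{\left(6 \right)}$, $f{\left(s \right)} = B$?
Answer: $132$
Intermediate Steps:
$o{\left(G \right)} = G$
$B = 6$ ($B = 4 + 2 = 6$)
$f{\left(s \right)} = 6$
$c{\left(t \right)} = -11$ ($c{\left(t \right)} = -5 - 6 = -11$)
$\left(40 + \left(\left(-15 + 9\right) - 46\right)\right) c{\left(f{\left(-5 \right)} \right)} = \left(40 + \left(\left(-15 + 9\right) - 46\right)\right) \left(-11\right) = \left(40 - 52\right) \left(-11\right) = \left(-12\right) \left(-11\right) = 132$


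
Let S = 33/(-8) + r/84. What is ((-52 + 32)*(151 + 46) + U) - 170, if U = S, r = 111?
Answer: -230317/56 ≈ -4112.8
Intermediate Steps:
S = -157/56 (S = 33/(-8) + 111/84 = 33*(-⅛) + 111*(1/84) = -33/8 + 37/28 = -157/56 ≈ -2.8036)
U = -157/56 ≈ -2.8036
((-52 + 32)*(151 + 46) + U) - 170 = ((-52 + 32)*(151 + 46) - 157/56) - 170 = (-20*197 - 157/56) - 170 = (-3940 - 157/56) - 170 = -220797/56 - 170 = -230317/56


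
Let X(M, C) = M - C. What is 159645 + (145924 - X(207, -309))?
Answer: 305053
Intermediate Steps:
159645 + (145924 - X(207, -309)) = 159645 + (145924 - (207 - 1*(-309))) = 159645 + (145924 - (207 + 309)) = 159645 + (145924 - 1*516) = 159645 + (145924 - 516) = 159645 + 145408 = 305053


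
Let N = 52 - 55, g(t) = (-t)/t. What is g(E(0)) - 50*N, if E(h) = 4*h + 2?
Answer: 149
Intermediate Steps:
E(h) = 2 + 4*h
g(t) = -1
N = -3
g(E(0)) - 50*N = -1 - 50*(-3) = -1 + 150 = 149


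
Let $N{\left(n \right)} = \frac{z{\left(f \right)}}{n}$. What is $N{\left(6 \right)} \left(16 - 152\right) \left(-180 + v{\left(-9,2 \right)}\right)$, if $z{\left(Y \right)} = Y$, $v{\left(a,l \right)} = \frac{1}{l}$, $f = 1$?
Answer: $\frac{12206}{3} \approx 4068.7$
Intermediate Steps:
$N{\left(n \right)} = \frac{1}{n}$ ($N{\left(n \right)} = 1 \frac{1}{n} = \frac{1}{n}$)
$N{\left(6 \right)} \left(16 - 152\right) \left(-180 + v{\left(-9,2 \right)}\right) = \frac{\left(16 - 152\right) \left(-180 + \frac{1}{2}\right)}{6} = \frac{\left(-136\right) \left(-180 + \frac{1}{2}\right)}{6} = \frac{\left(-136\right) \left(- \frac{359}{2}\right)}{6} = \frac{1}{6} \cdot 24412 = \frac{12206}{3}$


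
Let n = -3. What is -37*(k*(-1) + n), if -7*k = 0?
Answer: 111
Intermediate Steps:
k = 0 (k = -1/7*0 = 0)
-37*(k*(-1) + n) = -37*(0*(-1) - 3) = -37*(0 - 3) = -37*(-3) = 111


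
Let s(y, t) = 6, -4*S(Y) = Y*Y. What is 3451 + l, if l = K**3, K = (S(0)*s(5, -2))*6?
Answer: 3451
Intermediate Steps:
S(Y) = -Y**2/4 (S(Y) = -Y*Y/4 = -Y**2/4)
K = 0 (K = (-1/4*0**2*6)*6 = (-1/4*0*6)*6 = (0*6)*6 = 0*6 = 0)
l = 0 (l = 0**3 = 0)
3451 + l = 3451 + 0 = 3451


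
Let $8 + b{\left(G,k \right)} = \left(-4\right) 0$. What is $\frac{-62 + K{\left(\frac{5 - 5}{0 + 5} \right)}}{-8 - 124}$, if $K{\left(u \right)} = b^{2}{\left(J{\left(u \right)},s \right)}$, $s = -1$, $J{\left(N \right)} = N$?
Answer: $- \frac{1}{66} \approx -0.015152$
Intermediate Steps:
$b{\left(G,k \right)} = -8$ ($b{\left(G,k \right)} = -8 - 0 = -8 + 0 = -8$)
$K{\left(u \right)} = 64$ ($K{\left(u \right)} = \left(-8\right)^{2} = 64$)
$\frac{-62 + K{\left(\frac{5 - 5}{0 + 5} \right)}}{-8 - 124} = \frac{-62 + 64}{-8 - 124} = \frac{1}{-132} \cdot 2 = \left(- \frac{1}{132}\right) 2 = - \frac{1}{66}$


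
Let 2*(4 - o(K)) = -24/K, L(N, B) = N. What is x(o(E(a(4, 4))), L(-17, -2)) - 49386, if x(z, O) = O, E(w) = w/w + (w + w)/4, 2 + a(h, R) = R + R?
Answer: -49403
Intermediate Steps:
a(h, R) = -2 + 2*R (a(h, R) = -2 + (R + R) = -2 + 2*R)
E(w) = 1 + w/2 (E(w) = 1 + (2*w)*(¼) = 1 + w/2)
o(K) = 4 + 12/K (o(K) = 4 - (-12)/K = 4 + 12/K)
x(o(E(a(4, 4))), L(-17, -2)) - 49386 = -17 - 49386 = -49403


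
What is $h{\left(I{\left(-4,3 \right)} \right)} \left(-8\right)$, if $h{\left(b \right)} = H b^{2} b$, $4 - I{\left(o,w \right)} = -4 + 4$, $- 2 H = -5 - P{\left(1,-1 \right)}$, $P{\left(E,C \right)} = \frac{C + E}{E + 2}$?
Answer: $-1280$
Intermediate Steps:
$P{\left(E,C \right)} = \frac{C + E}{2 + E}$
$H = \frac{5}{2}$ ($H = - \frac{-5 - \frac{-1 + 1}{2 + 1}}{2} = - \frac{-5 - \frac{1}{3} \cdot 0}{2} = - \frac{-5 - 0}{2} = - \frac{-5 + 0}{2} = \left(- \frac{1}{2}\right) \left(-5\right) = \frac{5}{2} \approx 2.5$)
$I{\left(o,w \right)} = 4$ ($I{\left(o,w \right)} = 4 - \left(-4 + 4\right) = 4 - 0 = 4 + 0 = 4$)
$h{\left(b \right)} = \frac{5 b^{3}}{2}$ ($h{\left(b \right)} = \frac{5 b^{2}}{2} b = \frac{5 b^{3}}{2}$)
$h{\left(I{\left(-4,3 \right)} \right)} \left(-8\right) = \frac{5 \cdot 4^{3}}{2} \left(-8\right) = \frac{5}{2} \cdot 64 \left(-8\right) = 160 \left(-8\right) = -1280$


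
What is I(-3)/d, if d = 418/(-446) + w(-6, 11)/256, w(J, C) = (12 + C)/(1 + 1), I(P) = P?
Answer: 342528/101879 ≈ 3.3621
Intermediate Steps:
w(J, C) = 6 + C/2 (w(J, C) = (12 + C)/2 = (12 + C)*(½) = 6 + C/2)
d = -101879/114176 (d = 418/(-446) + (6 + (½)*11)/256 = 418*(-1/446) + (6 + 11/2)*(1/256) = -209/223 + (23/2)*(1/256) = -209/223 + 23/512 = -101879/114176 ≈ -0.89230)
I(-3)/d = -3/(-101879/114176) = -3*(-114176/101879) = 342528/101879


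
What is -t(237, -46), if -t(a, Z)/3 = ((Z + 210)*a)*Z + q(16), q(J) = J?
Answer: -5363736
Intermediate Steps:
t(a, Z) = -48 - 3*Z*a*(210 + Z) (t(a, Z) = -3*(((Z + 210)*a)*Z + 16) = -3*(((210 + Z)*a)*Z + 16) = -3*((a*(210 + Z))*Z + 16) = -3*(Z*a*(210 + Z) + 16) = -3*(16 + Z*a*(210 + Z)) = -48 - 3*Z*a*(210 + Z))
-t(237, -46) = -(-48 - 630*(-46)*237 - 3*237*(-46)²) = -(-48 + 6868260 - 3*237*2116) = -(-48 + 6868260 - 1504476) = -1*5363736 = -5363736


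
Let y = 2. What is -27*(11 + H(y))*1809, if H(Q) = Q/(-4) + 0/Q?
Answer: -1025703/2 ≈ -5.1285e+5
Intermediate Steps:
H(Q) = -Q/4 (H(Q) = Q*(-1/4) + 0 = -Q/4 + 0 = -Q/4)
-27*(11 + H(y))*1809 = -27*(11 - 1/4*2)*1809 = -27*(11 - 1/2)*1809 = -27*21/2*1809 = -567/2*1809 = -1025703/2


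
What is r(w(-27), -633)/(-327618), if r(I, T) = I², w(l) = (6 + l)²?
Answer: -7203/12134 ≈ -0.59362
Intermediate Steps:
r(w(-27), -633)/(-327618) = ((6 - 27)²)²/(-327618) = ((-21)²)²*(-1/327618) = 441²*(-1/327618) = 194481*(-1/327618) = -7203/12134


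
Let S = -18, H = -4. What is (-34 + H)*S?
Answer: 684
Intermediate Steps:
(-34 + H)*S = (-34 - 4)*(-18) = -38*(-18) = 684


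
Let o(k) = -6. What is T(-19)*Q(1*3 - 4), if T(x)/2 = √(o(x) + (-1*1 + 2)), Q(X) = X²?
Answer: 2*I*√5 ≈ 4.4721*I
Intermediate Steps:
T(x) = 2*I*√5 (T(x) = 2*√(-6 + (-1*1 + 2)) = 2*√(-6 + (-1 + 2)) = 2*√(-6 + 1) = 2*√(-5) = 2*(I*√5) = 2*I*√5)
T(-19)*Q(1*3 - 4) = (2*I*√5)*(1*3 - 4)² = (2*I*√5)*(3 - 4)² = (2*I*√5)*(-1)² = (2*I*√5)*1 = 2*I*√5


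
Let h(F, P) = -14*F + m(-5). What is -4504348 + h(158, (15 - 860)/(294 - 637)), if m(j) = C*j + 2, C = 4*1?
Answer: -4506578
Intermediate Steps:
C = 4
m(j) = 2 + 4*j (m(j) = 4*j + 2 = 2 + 4*j)
h(F, P) = -18 - 14*F (h(F, P) = -14*F + (2 + 4*(-5)) = -14*F + (2 - 20) = -14*F - 18 = -18 - 14*F)
-4504348 + h(158, (15 - 860)/(294 - 637)) = -4504348 + (-18 - 14*158) = -4504348 + (-18 - 2212) = -4504348 - 2230 = -4506578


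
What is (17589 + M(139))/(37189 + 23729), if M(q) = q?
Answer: 8864/30459 ≈ 0.29101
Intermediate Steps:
(17589 + M(139))/(37189 + 23729) = (17589 + 139)/(37189 + 23729) = 17728/60918 = 17728*(1/60918) = 8864/30459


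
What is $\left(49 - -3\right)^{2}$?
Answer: $2704$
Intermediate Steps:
$\left(49 - -3\right)^{2} = \left(49 + \left(-22 + 25\right)\right)^{2} = \left(49 + 3\right)^{2} = 52^{2} = 2704$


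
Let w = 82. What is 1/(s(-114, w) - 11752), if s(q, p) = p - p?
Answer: -1/11752 ≈ -8.5092e-5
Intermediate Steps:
s(q, p) = 0
1/(s(-114, w) - 11752) = 1/(0 - 11752) = 1/(-11752) = -1/11752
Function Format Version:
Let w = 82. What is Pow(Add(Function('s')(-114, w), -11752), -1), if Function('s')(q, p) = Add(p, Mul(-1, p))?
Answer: Rational(-1, 11752) ≈ -8.5092e-5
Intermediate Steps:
Function('s')(q, p) = 0
Pow(Add(Function('s')(-114, w), -11752), -1) = Pow(Add(0, -11752), -1) = Pow(-11752, -1) = Rational(-1, 11752)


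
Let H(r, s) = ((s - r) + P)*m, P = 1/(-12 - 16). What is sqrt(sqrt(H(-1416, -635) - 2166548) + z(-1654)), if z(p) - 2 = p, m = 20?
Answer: sqrt(-80948 + 7*I*sqrt(105395507))/7 ≈ 16.69 + 43.938*I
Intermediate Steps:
z(p) = 2 + p
P = -1/28 (P = 1/(-28) = -1/28 ≈ -0.035714)
H(r, s) = -5/7 - 20*r + 20*s (H(r, s) = ((s - r) - 1/28)*20 = (-1/28 + s - r)*20 = -5/7 - 20*r + 20*s)
sqrt(sqrt(H(-1416, -635) - 2166548) + z(-1654)) = sqrt(sqrt((-5/7 - 20*(-1416) + 20*(-635)) - 2166548) + (2 - 1654)) = sqrt(sqrt((-5/7 + 28320 - 12700) - 2166548) - 1652) = sqrt(sqrt(109335/7 - 2166548) - 1652) = sqrt(sqrt(-15056501/7) - 1652) = sqrt(I*sqrt(105395507)/7 - 1652) = sqrt(-1652 + I*sqrt(105395507)/7)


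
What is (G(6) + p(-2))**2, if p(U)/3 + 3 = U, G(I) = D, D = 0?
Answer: 225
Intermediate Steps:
G(I) = 0
p(U) = -9 + 3*U
(G(6) + p(-2))**2 = (0 + (-9 + 3*(-2)))**2 = (0 + (-9 - 6))**2 = (0 - 15)**2 = (-15)**2 = 225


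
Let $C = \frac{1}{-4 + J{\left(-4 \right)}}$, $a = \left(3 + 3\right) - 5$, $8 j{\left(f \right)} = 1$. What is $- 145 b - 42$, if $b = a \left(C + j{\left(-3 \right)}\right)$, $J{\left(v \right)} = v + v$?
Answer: $- \frac{1153}{24} \approx -48.042$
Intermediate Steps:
$J{\left(v \right)} = 2 v$
$j{\left(f \right)} = \frac{1}{8}$ ($j{\left(f \right)} = \frac{1}{8} \cdot 1 = \frac{1}{8}$)
$a = 1$ ($a = 6 - 5 = 1$)
$C = - \frac{1}{12}$ ($C = \frac{1}{-4 + 2 \left(-4\right)} = \frac{1}{-4 - 8} = \frac{1}{-12} = - \frac{1}{12} \approx -0.083333$)
$b = \frac{1}{24}$ ($b = 1 \left(- \frac{1}{12} + \frac{1}{8}\right) = 1 \cdot \frac{1}{24} = \frac{1}{24} \approx 0.041667$)
$- 145 b - 42 = \left(-145\right) \frac{1}{24} - 42 = - \frac{145}{24} - 42 = - \frac{1153}{24}$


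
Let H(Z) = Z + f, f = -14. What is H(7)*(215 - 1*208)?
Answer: -49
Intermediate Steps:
H(Z) = -14 + Z (H(Z) = Z - 14 = -14 + Z)
H(7)*(215 - 1*208) = (-14 + 7)*(215 - 1*208) = -7*(215 - 208) = -7*7 = -49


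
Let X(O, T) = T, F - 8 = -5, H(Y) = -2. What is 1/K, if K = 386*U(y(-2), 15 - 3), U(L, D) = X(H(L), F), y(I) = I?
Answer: 1/1158 ≈ 0.00086356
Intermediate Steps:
F = 3 (F = 8 - 5 = 3)
U(L, D) = 3
K = 1158 (K = 386*3 = 1158)
1/K = 1/1158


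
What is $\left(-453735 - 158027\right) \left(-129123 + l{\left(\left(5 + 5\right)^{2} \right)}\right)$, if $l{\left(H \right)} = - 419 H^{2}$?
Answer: $2642275324726$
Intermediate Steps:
$\left(-453735 - 158027\right) \left(-129123 + l{\left(\left(5 + 5\right)^{2} \right)}\right) = \left(-453735 - 158027\right) \left(-129123 - 419 \left(\left(5 + 5\right)^{2}\right)^{2}\right) = - 611762 \left(-129123 - 419 \left(10^{2}\right)^{2}\right) = - 611762 \left(-129123 - 419 \cdot 100^{2}\right) = - 611762 \left(-129123 - 4190000\right) = \left(-611762\right) \left(-4319123\right) = 2642275324726$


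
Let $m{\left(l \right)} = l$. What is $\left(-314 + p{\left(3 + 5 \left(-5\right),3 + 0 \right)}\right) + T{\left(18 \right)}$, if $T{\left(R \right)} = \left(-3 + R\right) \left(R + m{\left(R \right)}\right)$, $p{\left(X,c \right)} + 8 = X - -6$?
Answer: $202$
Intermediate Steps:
$p{\left(X,c \right)} = -2 + X$ ($p{\left(X,c \right)} = -8 + \left(X - -6\right) = -8 + \left(X + 6\right) = -8 + \left(6 + X\right) = -2 + X$)
$T{\left(R \right)} = 2 R \left(-3 + R\right)$ ($T{\left(R \right)} = \left(-3 + R\right) \left(R + R\right) = \left(-3 + R\right) 2 R = 2 R \left(-3 + R\right)$)
$\left(-314 + p{\left(3 + 5 \left(-5\right),3 + 0 \right)}\right) + T{\left(18 \right)} = \left(-314 + \left(-2 + \left(3 + 5 \left(-5\right)\right)\right)\right) + 2 \cdot 18 \left(-3 + 18\right) = \left(-314 + \left(-2 + \left(3 - 25\right)\right)\right) + 2 \cdot 18 \cdot 15 = \left(-314 - 24\right) + 540 = -338 + 540 = 202$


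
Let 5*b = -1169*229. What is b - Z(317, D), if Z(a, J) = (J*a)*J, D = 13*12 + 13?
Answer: -45536886/5 ≈ -9.1074e+6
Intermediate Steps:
D = 169 (D = 156 + 13 = 169)
Z(a, J) = a*J²
b = -267701/5 (b = (-1169*229)/5 = (⅕)*(-267701) = -267701/5 ≈ -53540.)
b - Z(317, D) = -267701/5 - 317*169² = -267701/5 - 317*28561 = -267701/5 - 1*9053837 = -267701/5 - 9053837 = -45536886/5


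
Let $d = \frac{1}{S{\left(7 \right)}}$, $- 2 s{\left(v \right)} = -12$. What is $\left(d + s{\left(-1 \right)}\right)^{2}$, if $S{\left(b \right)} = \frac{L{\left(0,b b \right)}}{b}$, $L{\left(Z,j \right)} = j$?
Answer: $\frac{1849}{49} \approx 37.735$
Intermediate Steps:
$s{\left(v \right)} = 6$ ($s{\left(v \right)} = \left(- \frac{1}{2}\right) \left(-12\right) = 6$)
$S{\left(b \right)} = b$ ($S{\left(b \right)} = \frac{b b}{b} = \frac{b^{2}}{b} = b$)
$d = \frac{1}{7} \approx 0.14286$
$\left(d + s{\left(-1 \right)}\right)^{2} = \left(\frac{1}{7} + 6\right)^{2} = \left(\frac{43}{7}\right)^{2} = \frac{1849}{49}$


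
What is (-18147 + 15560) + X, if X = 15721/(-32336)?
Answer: -83668953/32336 ≈ -2587.5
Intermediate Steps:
X = -15721/32336 (X = 15721*(-1/32336) = -15721/32336 ≈ -0.48618)
(-18147 + 15560) + X = (-18147 + 15560) - 15721/32336 = -2587 - 15721/32336 = -83668953/32336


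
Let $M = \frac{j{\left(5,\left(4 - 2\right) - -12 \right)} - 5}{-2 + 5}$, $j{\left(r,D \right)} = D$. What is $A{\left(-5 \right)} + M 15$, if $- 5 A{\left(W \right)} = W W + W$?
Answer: $41$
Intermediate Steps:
$A{\left(W \right)} = - \frac{W}{5} - \frac{W^{2}}{5}$ ($A{\left(W \right)} = - \frac{W W + W}{5} = - \frac{W^{2} + W}{5} = - \frac{W + W^{2}}{5} = - \frac{W}{5} - \frac{W^{2}}{5}$)
$M = 3$ ($M = \frac{\left(\left(4 - 2\right) - -12\right) - 5}{-2 + 5} = \frac{\left(2 + 12\right) - 5}{3} = \left(14 - 5\right) \frac{1}{3} = 9 \cdot \frac{1}{3} = 3$)
$A{\left(-5 \right)} + M 15 = \left(- \frac{1}{5}\right) \left(-5\right) \left(1 - 5\right) + 3 \cdot 15 = \left(- \frac{1}{5}\right) \left(-5\right) \left(-4\right) + 45 = -4 + 45 = 41$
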